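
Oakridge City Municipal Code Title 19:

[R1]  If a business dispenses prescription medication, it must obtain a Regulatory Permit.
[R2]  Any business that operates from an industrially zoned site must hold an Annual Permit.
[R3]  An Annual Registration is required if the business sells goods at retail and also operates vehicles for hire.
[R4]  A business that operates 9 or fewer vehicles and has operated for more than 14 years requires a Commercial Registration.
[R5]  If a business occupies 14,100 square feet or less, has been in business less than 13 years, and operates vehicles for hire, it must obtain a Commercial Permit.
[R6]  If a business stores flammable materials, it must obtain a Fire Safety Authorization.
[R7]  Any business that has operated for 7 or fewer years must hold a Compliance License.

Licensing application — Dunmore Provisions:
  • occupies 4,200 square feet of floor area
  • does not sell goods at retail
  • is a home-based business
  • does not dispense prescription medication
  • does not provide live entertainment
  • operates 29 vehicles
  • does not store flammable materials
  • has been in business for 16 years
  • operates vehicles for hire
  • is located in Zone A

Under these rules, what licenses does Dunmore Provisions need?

[R1] does not dispense prescription medication → Regulatory Permit not required.
[R2] is a home-based business (not: operates from an industrially zoned site) → Annual Permit not required.
[R3] does not sell goods at retail; operates vehicles for hire → Annual Registration not required.
[R4] vehicles 29 > 9; years in business 16 > 14 → Commercial Registration not required.
[R5] floor area 4,200 square feet ≤ 14,100 square feet; years in business 16 ≥ 13; operates vehicles for hire → Commercial Permit not required.
[R6] does not store flammable materials → Fire Safety Authorization not required.
[R7] years in business 16 > 7 → Compliance License not required.

None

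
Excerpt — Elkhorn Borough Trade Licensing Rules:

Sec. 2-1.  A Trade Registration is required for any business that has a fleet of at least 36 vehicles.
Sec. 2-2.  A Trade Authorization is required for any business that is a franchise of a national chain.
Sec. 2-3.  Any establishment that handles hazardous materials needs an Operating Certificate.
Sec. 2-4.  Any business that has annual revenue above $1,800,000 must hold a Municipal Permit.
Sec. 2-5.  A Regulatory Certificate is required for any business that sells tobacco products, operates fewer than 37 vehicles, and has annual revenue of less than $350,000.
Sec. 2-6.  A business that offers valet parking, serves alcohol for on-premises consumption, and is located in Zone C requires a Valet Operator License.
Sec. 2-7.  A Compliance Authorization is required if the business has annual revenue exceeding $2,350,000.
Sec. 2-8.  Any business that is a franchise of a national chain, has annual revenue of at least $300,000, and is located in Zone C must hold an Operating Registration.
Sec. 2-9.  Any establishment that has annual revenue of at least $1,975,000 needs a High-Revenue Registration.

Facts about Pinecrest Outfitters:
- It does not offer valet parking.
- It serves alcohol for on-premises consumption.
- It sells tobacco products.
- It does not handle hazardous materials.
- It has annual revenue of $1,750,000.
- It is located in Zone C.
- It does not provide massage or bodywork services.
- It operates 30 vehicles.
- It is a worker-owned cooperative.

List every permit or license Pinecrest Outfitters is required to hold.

None

Sec. 2-1. vehicles 30 < 36 → Trade Registration not required.
Sec. 2-2. is a worker-owned cooperative (not: is a franchise of a national chain) → Trade Authorization not required.
Sec. 2-3. does not handle hazardous materials → Operating Certificate not required.
Sec. 2-4. revenue $1,750,000 ≤ $1,800,000 → Municipal Permit not required.
Sec. 2-5. sells tobacco products; vehicles 30 < 37; revenue $1,750,000 ≥ $350,000 → Regulatory Certificate not required.
Sec. 2-6. does not offer valet parking; serves alcohol for on-premises consumption; is located in Zone C → Valet Operator License not required.
Sec. 2-7. revenue $1,750,000 ≤ $2,350,000 → Compliance Authorization not required.
Sec. 2-8. is a worker-owned cooperative (not: is a franchise of a national chain); revenue $1,750,000 ≥ $300,000; is located in Zone C → Operating Registration not required.
Sec. 2-9. revenue $1,750,000 < $1,975,000 → High-Revenue Registration not required.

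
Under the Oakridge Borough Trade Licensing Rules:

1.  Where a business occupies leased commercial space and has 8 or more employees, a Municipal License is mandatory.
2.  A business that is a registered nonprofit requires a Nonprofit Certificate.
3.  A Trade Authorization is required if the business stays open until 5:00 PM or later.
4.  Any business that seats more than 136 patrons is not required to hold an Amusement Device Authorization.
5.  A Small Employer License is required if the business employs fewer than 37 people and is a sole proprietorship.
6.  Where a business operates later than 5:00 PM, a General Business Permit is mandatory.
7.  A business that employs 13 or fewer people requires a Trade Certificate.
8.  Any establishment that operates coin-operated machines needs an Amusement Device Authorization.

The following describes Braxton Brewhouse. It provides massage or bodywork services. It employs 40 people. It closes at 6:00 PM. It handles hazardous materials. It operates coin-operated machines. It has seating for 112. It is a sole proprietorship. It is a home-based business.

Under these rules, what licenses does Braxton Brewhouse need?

Amusement Device Authorization, General Business Permit, Trade Authorization

1. is a home-based business (not: occupies leased commercial space); employees 40 ≥ 8 → Municipal License not required.
2. is a sole proprietorship (not: is a registered nonprofit) → Nonprofit Certificate not required.
3. closes 6:00 PM, after 5:00 PM → Trade Authorization required.
4. seating 112 ≤ 136 → Amusement Device Authorization exemption does not apply.
5. employees 40 ≥ 37; is a sole proprietorship → Small Employer License not required.
6. closes 6:00 PM, after 5:00 PM → General Business Permit required.
7. employees 40 > 13 → Trade Certificate not required.
8. operates coin-operated machines → Amusement Device Authorization required.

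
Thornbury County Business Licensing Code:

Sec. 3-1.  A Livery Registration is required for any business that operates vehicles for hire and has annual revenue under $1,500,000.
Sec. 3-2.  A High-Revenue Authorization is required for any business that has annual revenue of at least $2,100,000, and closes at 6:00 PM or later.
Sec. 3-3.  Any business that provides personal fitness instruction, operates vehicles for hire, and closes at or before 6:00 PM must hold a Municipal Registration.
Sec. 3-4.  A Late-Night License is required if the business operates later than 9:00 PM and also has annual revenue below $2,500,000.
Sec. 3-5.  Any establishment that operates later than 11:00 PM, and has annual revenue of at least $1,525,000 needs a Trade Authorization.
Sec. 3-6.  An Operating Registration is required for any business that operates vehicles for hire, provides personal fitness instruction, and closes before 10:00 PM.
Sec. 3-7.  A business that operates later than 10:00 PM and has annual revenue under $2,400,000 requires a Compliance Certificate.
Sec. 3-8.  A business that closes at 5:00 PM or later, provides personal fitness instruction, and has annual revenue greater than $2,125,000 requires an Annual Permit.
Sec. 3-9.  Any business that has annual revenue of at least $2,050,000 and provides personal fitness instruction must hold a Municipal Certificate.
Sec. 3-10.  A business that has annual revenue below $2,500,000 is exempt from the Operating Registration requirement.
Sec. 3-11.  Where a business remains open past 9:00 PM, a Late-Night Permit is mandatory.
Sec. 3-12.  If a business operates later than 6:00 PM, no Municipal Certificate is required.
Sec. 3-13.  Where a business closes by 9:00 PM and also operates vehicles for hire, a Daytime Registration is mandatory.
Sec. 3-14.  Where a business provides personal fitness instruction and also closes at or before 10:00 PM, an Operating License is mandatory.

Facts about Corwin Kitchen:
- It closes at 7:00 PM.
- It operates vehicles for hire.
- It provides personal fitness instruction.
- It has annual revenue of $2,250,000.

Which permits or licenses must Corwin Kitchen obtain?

Annual Permit, Daytime Registration, High-Revenue Authorization, Operating License

Sec. 3-1. operates vehicles for hire; revenue $2,250,000 ≥ $1,500,000 → Livery Registration not required.
Sec. 3-2. revenue $2,250,000 ≥ $2,100,000; closes 7:00 PM, after 6:00 PM → High-Revenue Authorization required.
Sec. 3-3. provides personal fitness instruction; operates vehicles for hire; closes 7:00 PM, after 6:00 PM → Municipal Registration not required.
Sec. 3-4. closes 7:00 PM, at/before 9:00 PM; revenue $2,250,000 < $2,500,000 → Late-Night License not required.
Sec. 3-5. closes 7:00 PM, at/before 11:00 PM; revenue $2,250,000 ≥ $1,525,000 → Trade Authorization not required.
Sec. 3-6. operates vehicles for hire; provides personal fitness instruction; closes 7:00 PM, at/before 10:00 PM → Operating Registration required.
Sec. 3-7. closes 7:00 PM, at/before 10:00 PM; revenue $2,250,000 < $2,400,000 → Compliance Certificate not required.
Sec. 3-8. closes 7:00 PM, after 5:00 PM; provides personal fitness instruction; revenue $2,250,000 > $2,125,000 → Annual Permit required.
Sec. 3-9. revenue $2,250,000 ≥ $2,050,000; provides personal fitness instruction → Municipal Certificate required.
Sec. 3-10. revenue $2,250,000 < $2,500,000 → exempt from Operating Registration.
Sec. 3-11. closes 7:00 PM, at/before 9:00 PM → Late-Night Permit not required.
Sec. 3-12. closes 7:00 PM, after 6:00 PM → exempt from Municipal Certificate.
Sec. 3-13. closes 7:00 PM, at/before 9:00 PM; operates vehicles for hire → Daytime Registration required.
Sec. 3-14. provides personal fitness instruction; closes 7:00 PM, at/before 10:00 PM → Operating License required.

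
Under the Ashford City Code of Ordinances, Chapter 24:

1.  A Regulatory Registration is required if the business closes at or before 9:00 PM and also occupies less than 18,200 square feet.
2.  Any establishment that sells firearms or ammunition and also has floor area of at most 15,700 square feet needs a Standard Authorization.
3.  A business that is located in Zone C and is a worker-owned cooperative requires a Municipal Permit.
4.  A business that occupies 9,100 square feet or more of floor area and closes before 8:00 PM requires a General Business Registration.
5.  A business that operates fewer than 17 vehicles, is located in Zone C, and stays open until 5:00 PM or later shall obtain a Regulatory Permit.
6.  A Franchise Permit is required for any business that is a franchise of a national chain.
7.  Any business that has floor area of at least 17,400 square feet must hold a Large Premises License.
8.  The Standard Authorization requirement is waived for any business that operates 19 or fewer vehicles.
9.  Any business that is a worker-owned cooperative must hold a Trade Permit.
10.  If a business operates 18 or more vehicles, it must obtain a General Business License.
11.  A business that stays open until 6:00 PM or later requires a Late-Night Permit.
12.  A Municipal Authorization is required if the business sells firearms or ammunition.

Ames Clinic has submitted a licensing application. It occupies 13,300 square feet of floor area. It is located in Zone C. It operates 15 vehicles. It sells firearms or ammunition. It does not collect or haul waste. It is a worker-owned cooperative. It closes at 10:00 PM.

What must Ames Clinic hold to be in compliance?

1. closes 10:00 PM, after 9:00 PM; floor area 13,300 square feet < 18,200 square feet → Regulatory Registration not required.
2. sells firearms or ammunition; floor area 13,300 square feet ≤ 15,700 square feet → Standard Authorization required.
3. is located in Zone C; is a worker-owned cooperative → Municipal Permit required.
4. floor area 13,300 square feet ≥ 9,100 square feet; closes 10:00 PM, after 8:00 PM → General Business Registration not required.
5. vehicles 15 < 17; is located in Zone C; closes 10:00 PM, after 5:00 PM → Regulatory Permit required.
6. is a worker-owned cooperative (not: is a franchise of a national chain) → Franchise Permit not required.
7. floor area 13,300 square feet < 17,400 square feet → Large Premises License not required.
8. vehicles 15 ≤ 19 → exempt from Standard Authorization.
9. is a worker-owned cooperative → Trade Permit required.
10. vehicles 15 < 18 → General Business License not required.
11. closes 10:00 PM, after 6:00 PM → Late-Night Permit required.
12. sells firearms or ammunition → Municipal Authorization required.

Late-Night Permit, Municipal Authorization, Municipal Permit, Regulatory Permit, Trade Permit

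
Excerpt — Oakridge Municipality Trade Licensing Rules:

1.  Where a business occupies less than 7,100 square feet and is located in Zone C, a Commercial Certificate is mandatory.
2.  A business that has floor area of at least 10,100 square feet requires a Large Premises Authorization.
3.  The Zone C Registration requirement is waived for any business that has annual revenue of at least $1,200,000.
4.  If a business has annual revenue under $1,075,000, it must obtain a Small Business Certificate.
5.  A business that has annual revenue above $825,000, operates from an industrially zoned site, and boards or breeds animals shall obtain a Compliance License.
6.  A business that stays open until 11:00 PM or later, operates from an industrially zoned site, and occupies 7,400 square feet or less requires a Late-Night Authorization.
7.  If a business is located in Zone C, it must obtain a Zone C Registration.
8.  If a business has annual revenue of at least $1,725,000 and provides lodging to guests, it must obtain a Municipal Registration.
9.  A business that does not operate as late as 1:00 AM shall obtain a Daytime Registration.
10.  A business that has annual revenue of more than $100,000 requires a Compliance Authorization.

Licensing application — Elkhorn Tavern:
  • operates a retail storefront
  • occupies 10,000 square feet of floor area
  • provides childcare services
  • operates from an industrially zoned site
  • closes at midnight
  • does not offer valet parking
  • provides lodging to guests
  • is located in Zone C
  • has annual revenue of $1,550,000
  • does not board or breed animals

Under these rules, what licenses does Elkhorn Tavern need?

1. floor area 10,000 square feet ≥ 7,100 square feet; is located in Zone C → Commercial Certificate not required.
2. floor area 10,000 square feet < 10,100 square feet → Large Premises Authorization not required.
3. revenue $1,550,000 ≥ $1,200,000 → exempt from Zone C Registration.
4. revenue $1,550,000 ≥ $1,075,000 → Small Business Certificate not required.
5. revenue $1,550,000 > $825,000; operates from an industrially zoned site; does not board or breed animals → Compliance License not required.
6. closes midnight, after 11:00 PM; operates from an industrially zoned site; floor area 10,000 square feet > 7,400 square feet → Late-Night Authorization not required.
7. is located in Zone C → Zone C Registration required.
8. revenue $1,550,000 < $1,725,000; provides lodging to guests → Municipal Registration not required.
9. closes midnight, at/before 1:00 AM → Daytime Registration required.
10. revenue $1,550,000 > $100,000 → Compliance Authorization required.

Compliance Authorization, Daytime Registration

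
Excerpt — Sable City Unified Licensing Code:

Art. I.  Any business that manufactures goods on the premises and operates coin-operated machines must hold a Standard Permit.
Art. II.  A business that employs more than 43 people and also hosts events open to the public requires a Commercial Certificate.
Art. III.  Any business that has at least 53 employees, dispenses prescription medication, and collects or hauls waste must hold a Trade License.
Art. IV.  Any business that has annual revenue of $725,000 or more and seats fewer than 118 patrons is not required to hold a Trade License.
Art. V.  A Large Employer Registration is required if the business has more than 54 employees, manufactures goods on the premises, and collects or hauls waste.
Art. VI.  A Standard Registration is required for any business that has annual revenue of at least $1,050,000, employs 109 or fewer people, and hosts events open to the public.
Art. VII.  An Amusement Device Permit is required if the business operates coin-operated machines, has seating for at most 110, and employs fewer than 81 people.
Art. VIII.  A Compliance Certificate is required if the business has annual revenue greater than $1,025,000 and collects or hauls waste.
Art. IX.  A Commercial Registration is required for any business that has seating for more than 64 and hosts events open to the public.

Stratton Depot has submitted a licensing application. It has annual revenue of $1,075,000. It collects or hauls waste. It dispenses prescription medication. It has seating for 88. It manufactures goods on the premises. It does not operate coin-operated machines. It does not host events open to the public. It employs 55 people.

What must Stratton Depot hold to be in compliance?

Compliance Certificate, Large Employer Registration

Art. I. manufactures goods on the premises; does not operate coin-operated machines → Standard Permit not required.
Art. II. employees 55 > 43; does not host events open to the public → Commercial Certificate not required.
Art. III. employees 55 ≥ 53; dispenses prescription medication; collects or hauls waste → Trade License required.
Art. IV. revenue $1,075,000 ≥ $725,000; seating 88 < 118 → exempt from Trade License.
Art. V. employees 55 > 54; manufactures goods on the premises; collects or hauls waste → Large Employer Registration required.
Art. VI. revenue $1,075,000 ≥ $1,050,000; employees 55 ≤ 109; does not host events open to the public → Standard Registration not required.
Art. VII. does not operate coin-operated machines; seating 88 ≤ 110; employees 55 < 81 → Amusement Device Permit not required.
Art. VIII. revenue $1,075,000 > $1,025,000; collects or hauls waste → Compliance Certificate required.
Art. IX. seating 88 > 64; does not host events open to the public → Commercial Registration not required.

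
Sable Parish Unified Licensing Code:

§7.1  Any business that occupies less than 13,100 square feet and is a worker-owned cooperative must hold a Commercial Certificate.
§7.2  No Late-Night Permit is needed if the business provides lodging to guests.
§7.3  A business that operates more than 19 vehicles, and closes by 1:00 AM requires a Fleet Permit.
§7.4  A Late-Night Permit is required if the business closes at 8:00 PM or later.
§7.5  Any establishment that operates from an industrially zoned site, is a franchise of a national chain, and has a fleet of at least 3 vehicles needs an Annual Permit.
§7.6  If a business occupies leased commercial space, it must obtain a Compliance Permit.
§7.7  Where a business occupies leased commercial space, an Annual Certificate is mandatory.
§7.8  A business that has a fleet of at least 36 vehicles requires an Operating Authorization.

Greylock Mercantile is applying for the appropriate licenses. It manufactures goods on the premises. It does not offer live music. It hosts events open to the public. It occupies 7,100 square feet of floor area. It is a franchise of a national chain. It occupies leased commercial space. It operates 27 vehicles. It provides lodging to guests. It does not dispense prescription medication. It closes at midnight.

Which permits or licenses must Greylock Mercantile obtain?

Annual Certificate, Compliance Permit, Fleet Permit

§7.1 floor area 7,100 square feet < 13,100 square feet; is a franchise of a national chain (not: is a worker-owned cooperative) → Commercial Certificate not required.
§7.2 provides lodging to guests → exempt from Late-Night Permit.
§7.3 vehicles 27 > 19; closes midnight, at/before 1:00 AM → Fleet Permit required.
§7.4 closes midnight, after 8:00 PM → Late-Night Permit required.
§7.5 occupies leased commercial space (not: operates from an industrially zoned site); is a franchise of a national chain; vehicles 27 ≥ 3 → Annual Permit not required.
§7.6 occupies leased commercial space → Compliance Permit required.
§7.7 occupies leased commercial space → Annual Certificate required.
§7.8 vehicles 27 < 36 → Operating Authorization not required.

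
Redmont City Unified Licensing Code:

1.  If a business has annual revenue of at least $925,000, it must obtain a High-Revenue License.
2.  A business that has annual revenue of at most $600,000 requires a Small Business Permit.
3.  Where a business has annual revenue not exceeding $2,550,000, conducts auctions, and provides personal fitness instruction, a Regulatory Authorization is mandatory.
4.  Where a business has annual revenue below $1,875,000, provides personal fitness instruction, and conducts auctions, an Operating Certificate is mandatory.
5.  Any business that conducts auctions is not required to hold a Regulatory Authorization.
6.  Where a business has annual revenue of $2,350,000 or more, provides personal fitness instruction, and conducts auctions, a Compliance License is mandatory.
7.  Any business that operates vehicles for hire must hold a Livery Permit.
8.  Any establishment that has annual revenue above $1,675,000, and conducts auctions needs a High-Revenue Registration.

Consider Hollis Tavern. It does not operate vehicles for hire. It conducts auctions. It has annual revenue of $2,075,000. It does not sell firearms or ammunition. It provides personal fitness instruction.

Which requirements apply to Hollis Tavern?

High-Revenue License, High-Revenue Registration

1. revenue $2,075,000 ≥ $925,000 → High-Revenue License required.
2. revenue $2,075,000 > $600,000 → Small Business Permit not required.
3. revenue $2,075,000 ≤ $2,550,000; conducts auctions; provides personal fitness instruction → Regulatory Authorization required.
4. revenue $2,075,000 ≥ $1,875,000; provides personal fitness instruction; conducts auctions → Operating Certificate not required.
5. conducts auctions → exempt from Regulatory Authorization.
6. revenue $2,075,000 < $2,350,000; provides personal fitness instruction; conducts auctions → Compliance License not required.
7. does not operate vehicles for hire → Livery Permit not required.
8. revenue $2,075,000 > $1,675,000; conducts auctions → High-Revenue Registration required.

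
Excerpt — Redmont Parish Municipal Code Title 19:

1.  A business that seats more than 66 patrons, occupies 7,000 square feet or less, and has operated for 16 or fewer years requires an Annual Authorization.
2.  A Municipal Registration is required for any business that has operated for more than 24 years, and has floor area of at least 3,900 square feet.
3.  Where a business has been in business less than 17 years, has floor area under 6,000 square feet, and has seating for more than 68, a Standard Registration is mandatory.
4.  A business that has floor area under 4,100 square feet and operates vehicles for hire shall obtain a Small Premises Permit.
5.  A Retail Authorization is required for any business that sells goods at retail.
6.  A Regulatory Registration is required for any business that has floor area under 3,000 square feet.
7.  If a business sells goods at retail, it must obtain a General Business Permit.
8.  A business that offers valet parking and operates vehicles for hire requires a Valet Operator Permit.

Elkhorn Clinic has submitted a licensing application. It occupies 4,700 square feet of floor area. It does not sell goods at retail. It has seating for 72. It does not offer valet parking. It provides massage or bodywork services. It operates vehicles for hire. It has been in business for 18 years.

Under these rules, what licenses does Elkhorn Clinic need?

1. seating 72 > 66; floor area 4,700 square feet ≤ 7,000 square feet; years in business 18 > 16 → Annual Authorization not required.
2. years in business 18 ≤ 24; floor area 4,700 square feet ≥ 3,900 square feet → Municipal Registration not required.
3. years in business 18 ≥ 17; floor area 4,700 square feet < 6,000 square feet; seating 72 > 68 → Standard Registration not required.
4. floor area 4,700 square feet ≥ 4,100 square feet; operates vehicles for hire → Small Premises Permit not required.
5. does not sell goods at retail → Retail Authorization not required.
6. floor area 4,700 square feet ≥ 3,000 square feet → Regulatory Registration not required.
7. does not sell goods at retail → General Business Permit not required.
8. does not offer valet parking; operates vehicles for hire → Valet Operator Permit not required.

None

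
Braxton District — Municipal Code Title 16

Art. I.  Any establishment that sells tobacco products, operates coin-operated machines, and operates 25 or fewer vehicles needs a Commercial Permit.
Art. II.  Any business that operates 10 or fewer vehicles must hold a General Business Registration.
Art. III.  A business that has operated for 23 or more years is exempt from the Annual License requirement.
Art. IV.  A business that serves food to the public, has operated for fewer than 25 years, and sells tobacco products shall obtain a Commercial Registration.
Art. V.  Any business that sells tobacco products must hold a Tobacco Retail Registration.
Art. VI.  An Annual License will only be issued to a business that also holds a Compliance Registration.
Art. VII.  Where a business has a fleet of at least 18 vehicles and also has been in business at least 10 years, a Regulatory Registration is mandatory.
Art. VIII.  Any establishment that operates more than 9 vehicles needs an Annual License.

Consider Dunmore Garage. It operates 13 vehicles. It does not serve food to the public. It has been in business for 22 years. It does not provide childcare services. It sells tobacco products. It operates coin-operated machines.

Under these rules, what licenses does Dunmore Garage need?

Art. I. sells tobacco products; operates coin-operated machines; vehicles 13 ≤ 25 → Commercial Permit required.
Art. II. vehicles 13 > 10 → General Business Registration not required.
Art. III. years in business 22 < 23 → Annual License exemption does not apply.
Art. IV. does not serve food to the public; years in business 22 < 25; sells tobacco products → Commercial Registration not required.
Art. V. sells tobacco products → Tobacco Retail Registration required.
Art. VI. Annual License is required → Compliance Registration also required.
Art. VII. vehicles 13 < 18; years in business 22 ≥ 10 → Regulatory Registration not required.
Art. VIII. vehicles 13 > 9 → Annual License required.

Annual License, Commercial Permit, Compliance Registration, Tobacco Retail Registration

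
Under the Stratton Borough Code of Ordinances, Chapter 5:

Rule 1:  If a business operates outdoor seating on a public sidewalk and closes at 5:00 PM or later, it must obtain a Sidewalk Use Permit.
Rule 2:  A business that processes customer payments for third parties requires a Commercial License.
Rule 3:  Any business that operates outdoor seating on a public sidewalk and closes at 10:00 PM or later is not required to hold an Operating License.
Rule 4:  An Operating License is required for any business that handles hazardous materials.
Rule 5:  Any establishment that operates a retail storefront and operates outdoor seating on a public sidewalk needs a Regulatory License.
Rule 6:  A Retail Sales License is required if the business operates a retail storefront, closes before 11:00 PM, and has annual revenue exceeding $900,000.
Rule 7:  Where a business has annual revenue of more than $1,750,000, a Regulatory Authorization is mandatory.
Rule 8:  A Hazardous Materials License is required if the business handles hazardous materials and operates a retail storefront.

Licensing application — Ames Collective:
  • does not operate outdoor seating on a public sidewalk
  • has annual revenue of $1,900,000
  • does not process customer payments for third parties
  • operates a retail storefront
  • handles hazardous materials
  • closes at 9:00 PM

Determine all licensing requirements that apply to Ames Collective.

Hazardous Materials License, Operating License, Regulatory Authorization, Retail Sales License

Rule 1: does not operate outdoor seating on a public sidewalk; closes 9:00 PM, after 5:00 PM → Sidewalk Use Permit not required.
Rule 2: does not process customer payments for third parties → Commercial License not required.
Rule 3: does not operate outdoor seating on a public sidewalk; closes 9:00 PM, at/before 10:00 PM → Operating License exemption does not apply.
Rule 4: handles hazardous materials → Operating License required.
Rule 5: operates a retail storefront; does not operate outdoor seating on a public sidewalk → Regulatory License not required.
Rule 6: operates a retail storefront; closes 9:00 PM, at/before 11:00 PM; revenue $1,900,000 > $900,000 → Retail Sales License required.
Rule 7: revenue $1,900,000 > $1,750,000 → Regulatory Authorization required.
Rule 8: handles hazardous materials; operates a retail storefront → Hazardous Materials License required.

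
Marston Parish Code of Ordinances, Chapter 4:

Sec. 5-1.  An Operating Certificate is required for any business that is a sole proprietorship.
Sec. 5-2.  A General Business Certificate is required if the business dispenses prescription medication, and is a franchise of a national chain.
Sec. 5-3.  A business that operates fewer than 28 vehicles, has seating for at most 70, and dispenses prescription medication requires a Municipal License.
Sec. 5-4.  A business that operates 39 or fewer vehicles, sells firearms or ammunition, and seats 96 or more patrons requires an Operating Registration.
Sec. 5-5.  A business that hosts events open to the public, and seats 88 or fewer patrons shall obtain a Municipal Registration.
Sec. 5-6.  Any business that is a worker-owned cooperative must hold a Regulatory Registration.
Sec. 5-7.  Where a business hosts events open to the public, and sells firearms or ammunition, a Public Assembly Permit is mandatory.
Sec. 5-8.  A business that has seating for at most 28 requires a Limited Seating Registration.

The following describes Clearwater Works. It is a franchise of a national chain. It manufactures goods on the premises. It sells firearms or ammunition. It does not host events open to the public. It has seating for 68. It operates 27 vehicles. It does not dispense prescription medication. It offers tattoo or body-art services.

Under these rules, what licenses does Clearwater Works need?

Sec. 5-1. is a franchise of a national chain (not: is a sole proprietorship) → Operating Certificate not required.
Sec. 5-2. does not dispense prescription medication; is a franchise of a national chain → General Business Certificate not required.
Sec. 5-3. vehicles 27 < 28; seating 68 ≤ 70; does not dispense prescription medication → Municipal License not required.
Sec. 5-4. vehicles 27 ≤ 39; sells firearms or ammunition; seating 68 < 96 → Operating Registration not required.
Sec. 5-5. does not host events open to the public; seating 68 ≤ 88 → Municipal Registration not required.
Sec. 5-6. is a franchise of a national chain (not: is a worker-owned cooperative) → Regulatory Registration not required.
Sec. 5-7. does not host events open to the public; sells firearms or ammunition → Public Assembly Permit not required.
Sec. 5-8. seating 68 > 28 → Limited Seating Registration not required.

None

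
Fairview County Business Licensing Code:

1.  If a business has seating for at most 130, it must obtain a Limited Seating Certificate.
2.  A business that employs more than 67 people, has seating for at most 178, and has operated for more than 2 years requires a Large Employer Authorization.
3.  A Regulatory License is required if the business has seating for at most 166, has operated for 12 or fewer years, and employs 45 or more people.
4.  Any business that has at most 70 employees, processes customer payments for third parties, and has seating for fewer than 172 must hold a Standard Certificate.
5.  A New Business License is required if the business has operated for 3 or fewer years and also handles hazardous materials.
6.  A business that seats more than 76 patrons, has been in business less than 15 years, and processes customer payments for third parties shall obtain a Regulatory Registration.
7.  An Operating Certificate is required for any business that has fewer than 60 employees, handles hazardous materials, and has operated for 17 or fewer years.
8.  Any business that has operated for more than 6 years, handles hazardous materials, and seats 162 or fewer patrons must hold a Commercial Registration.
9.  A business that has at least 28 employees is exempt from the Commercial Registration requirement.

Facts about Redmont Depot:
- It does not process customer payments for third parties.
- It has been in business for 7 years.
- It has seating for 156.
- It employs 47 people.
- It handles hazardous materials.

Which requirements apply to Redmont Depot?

1. seating 156 > 130 → Limited Seating Certificate not required.
2. employees 47 ≤ 67; seating 156 ≤ 178; years in business 7 > 2 → Large Employer Authorization not required.
3. seating 156 ≤ 166; years in business 7 ≤ 12; employees 47 ≥ 45 → Regulatory License required.
4. employees 47 ≤ 70; does not process customer payments for third parties; seating 156 < 172 → Standard Certificate not required.
5. years in business 7 > 3; handles hazardous materials → New Business License not required.
6. seating 156 > 76; years in business 7 < 15; does not process customer payments for third parties → Regulatory Registration not required.
7. employees 47 < 60; handles hazardous materials; years in business 7 ≤ 17 → Operating Certificate required.
8. years in business 7 > 6; handles hazardous materials; seating 156 ≤ 162 → Commercial Registration required.
9. employees 47 ≥ 28 → exempt from Commercial Registration.

Operating Certificate, Regulatory License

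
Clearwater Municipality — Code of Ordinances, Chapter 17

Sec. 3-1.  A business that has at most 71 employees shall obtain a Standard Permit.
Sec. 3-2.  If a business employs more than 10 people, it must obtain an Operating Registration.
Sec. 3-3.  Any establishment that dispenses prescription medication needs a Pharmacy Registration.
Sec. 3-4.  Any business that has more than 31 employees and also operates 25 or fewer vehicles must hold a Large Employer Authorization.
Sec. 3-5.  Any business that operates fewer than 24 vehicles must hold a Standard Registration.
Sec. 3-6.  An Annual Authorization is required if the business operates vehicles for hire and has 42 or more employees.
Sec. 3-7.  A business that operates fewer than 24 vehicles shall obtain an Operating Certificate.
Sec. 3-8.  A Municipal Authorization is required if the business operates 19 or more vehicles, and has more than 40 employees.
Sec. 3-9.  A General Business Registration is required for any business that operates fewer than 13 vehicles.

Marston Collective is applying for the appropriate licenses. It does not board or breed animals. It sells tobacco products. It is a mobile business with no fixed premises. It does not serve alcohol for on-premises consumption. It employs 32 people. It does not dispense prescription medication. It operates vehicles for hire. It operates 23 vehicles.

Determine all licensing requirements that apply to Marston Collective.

Large Employer Authorization, Operating Certificate, Operating Registration, Standard Permit, Standard Registration

Sec. 3-1. employees 32 ≤ 71 → Standard Permit required.
Sec. 3-2. employees 32 > 10 → Operating Registration required.
Sec. 3-3. does not dispense prescription medication → Pharmacy Registration not required.
Sec. 3-4. employees 32 > 31; vehicles 23 ≤ 25 → Large Employer Authorization required.
Sec. 3-5. vehicles 23 < 24 → Standard Registration required.
Sec. 3-6. operates vehicles for hire; employees 32 < 42 → Annual Authorization not required.
Sec. 3-7. vehicles 23 < 24 → Operating Certificate required.
Sec. 3-8. vehicles 23 ≥ 19; employees 32 ≤ 40 → Municipal Authorization not required.
Sec. 3-9. vehicles 23 ≥ 13 → General Business Registration not required.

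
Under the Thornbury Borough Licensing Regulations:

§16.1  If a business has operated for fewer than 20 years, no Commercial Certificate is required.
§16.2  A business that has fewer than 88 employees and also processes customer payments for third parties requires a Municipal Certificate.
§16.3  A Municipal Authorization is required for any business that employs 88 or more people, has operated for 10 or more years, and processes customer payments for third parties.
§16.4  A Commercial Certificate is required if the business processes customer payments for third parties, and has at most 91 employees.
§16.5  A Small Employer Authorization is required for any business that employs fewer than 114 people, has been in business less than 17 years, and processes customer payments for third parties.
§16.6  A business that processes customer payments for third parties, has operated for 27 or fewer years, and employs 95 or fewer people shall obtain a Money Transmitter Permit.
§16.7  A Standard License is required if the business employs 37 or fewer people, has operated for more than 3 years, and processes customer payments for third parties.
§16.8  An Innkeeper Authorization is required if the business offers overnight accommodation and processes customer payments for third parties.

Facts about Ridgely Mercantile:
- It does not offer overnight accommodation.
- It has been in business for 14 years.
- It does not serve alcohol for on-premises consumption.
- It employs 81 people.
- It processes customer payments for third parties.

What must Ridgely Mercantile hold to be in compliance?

Money Transmitter Permit, Municipal Certificate, Small Employer Authorization

§16.1 years in business 14 < 20 → exempt from Commercial Certificate.
§16.2 employees 81 < 88; processes customer payments for third parties → Municipal Certificate required.
§16.3 employees 81 < 88; years in business 14 ≥ 10; processes customer payments for third parties → Municipal Authorization not required.
§16.4 processes customer payments for third parties; employees 81 ≤ 91 → Commercial Certificate required.
§16.5 employees 81 < 114; years in business 14 < 17; processes customer payments for third parties → Small Employer Authorization required.
§16.6 processes customer payments for third parties; years in business 14 ≤ 27; employees 81 ≤ 95 → Money Transmitter Permit required.
§16.7 employees 81 > 37; years in business 14 > 3; processes customer payments for third parties → Standard License not required.
§16.8 does not offer overnight accommodation; processes customer payments for third parties → Innkeeper Authorization not required.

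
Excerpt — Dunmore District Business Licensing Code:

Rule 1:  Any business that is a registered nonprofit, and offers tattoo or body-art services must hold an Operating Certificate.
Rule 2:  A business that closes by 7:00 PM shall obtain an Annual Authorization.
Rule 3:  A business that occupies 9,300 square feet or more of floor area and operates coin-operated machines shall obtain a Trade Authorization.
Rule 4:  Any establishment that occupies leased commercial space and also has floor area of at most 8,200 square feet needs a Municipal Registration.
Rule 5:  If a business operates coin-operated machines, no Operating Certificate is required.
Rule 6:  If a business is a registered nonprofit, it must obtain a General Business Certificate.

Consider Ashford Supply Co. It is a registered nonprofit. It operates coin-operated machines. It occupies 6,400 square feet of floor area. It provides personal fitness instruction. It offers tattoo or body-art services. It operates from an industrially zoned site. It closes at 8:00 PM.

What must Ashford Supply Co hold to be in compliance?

Rule 1: is a registered nonprofit; offers tattoo or body-art services → Operating Certificate required.
Rule 2: closes 8:00 PM, after 7:00 PM → Annual Authorization not required.
Rule 3: floor area 6,400 square feet < 9,300 square feet; operates coin-operated machines → Trade Authorization not required.
Rule 4: operates from an industrially zoned site (not: occupies leased commercial space); floor area 6,400 square feet ≤ 8,200 square feet → Municipal Registration not required.
Rule 5: operates coin-operated machines → exempt from Operating Certificate.
Rule 6: is a registered nonprofit → General Business Certificate required.

General Business Certificate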